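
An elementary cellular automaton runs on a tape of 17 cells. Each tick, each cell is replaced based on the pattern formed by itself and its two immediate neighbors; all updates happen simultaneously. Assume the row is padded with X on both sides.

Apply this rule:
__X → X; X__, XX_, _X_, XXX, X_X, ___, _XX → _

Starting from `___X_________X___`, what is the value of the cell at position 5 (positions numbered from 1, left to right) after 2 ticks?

_

tick 1: __X_________X___X
tick 2: _X_________X___X_
position 5 holds _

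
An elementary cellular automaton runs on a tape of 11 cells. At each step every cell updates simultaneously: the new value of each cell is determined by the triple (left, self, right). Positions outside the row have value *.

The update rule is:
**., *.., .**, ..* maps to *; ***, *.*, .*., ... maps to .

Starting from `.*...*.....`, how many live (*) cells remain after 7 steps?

..*.*.*...*
**.....*.**
.**...*..*.
.***.*.**..
.*.*...****
....*.**...
*..*..***.*
count of *: 6

6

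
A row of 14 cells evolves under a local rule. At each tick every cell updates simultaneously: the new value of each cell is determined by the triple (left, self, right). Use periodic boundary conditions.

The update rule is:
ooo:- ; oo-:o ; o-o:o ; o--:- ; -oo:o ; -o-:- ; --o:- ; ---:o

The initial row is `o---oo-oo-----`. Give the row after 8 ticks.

-oo-oooo--ooo-

--o-ooooo-ooo-
o--oo---ooo-o-
---oo-o-o-oo-o
-o-ooo-o-oooo-
--oo-oo-oo--o-
o-oooooooo----
-oo------o-oo-
-oo-oooo--ooo-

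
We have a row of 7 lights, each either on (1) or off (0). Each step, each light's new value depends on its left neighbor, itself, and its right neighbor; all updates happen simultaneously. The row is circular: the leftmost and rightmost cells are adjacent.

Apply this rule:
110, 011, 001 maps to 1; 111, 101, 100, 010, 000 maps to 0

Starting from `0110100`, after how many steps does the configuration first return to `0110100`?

14

1110000
1010001
1000011
1000110
0001110
0011010
0111000
1101000
1100001
0100011
0000111
0001101
0011100
0110100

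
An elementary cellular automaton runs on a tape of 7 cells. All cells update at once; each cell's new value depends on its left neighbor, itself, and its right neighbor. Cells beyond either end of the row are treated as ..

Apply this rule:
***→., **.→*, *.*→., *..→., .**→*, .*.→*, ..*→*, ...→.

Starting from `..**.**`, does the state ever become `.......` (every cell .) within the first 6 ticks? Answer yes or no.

.***.**
**.*.**
**.*.**  (fixed point — unchanged through tick 6)
tick 6 is **.*.**, still not uniform .

no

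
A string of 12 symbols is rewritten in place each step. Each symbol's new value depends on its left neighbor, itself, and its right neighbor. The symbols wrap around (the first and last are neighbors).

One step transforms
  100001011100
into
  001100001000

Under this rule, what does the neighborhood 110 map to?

0

At position 9 the neighborhood is 110; the next row has 0 there.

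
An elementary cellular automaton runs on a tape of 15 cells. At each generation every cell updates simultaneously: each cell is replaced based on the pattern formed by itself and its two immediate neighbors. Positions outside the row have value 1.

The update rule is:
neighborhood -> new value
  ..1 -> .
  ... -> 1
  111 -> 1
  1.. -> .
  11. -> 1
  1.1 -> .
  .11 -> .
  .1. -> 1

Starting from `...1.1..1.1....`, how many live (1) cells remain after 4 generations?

6

.1.1.1..1.1.11.
.1.1.1..1.1..1.
.1.1.1..1.1..1.  (fixed point — unchanged through generation 4)
count of 1: 6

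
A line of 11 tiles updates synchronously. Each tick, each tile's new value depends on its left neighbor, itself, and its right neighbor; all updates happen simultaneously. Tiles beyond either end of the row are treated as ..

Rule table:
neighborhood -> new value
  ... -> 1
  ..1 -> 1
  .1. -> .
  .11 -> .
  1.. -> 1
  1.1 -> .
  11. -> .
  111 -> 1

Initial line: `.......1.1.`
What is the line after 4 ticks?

...1.111...

1111111...1
.11111.111.
1.111...1.1
...1.111...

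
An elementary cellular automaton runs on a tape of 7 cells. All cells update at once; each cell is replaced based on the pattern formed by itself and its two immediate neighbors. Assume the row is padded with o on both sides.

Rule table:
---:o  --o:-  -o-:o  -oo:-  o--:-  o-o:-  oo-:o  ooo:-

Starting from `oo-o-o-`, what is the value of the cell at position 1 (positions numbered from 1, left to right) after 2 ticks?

tick 1: -o-o-o-
tick 2: -o-o-o-
position 1 holds -

-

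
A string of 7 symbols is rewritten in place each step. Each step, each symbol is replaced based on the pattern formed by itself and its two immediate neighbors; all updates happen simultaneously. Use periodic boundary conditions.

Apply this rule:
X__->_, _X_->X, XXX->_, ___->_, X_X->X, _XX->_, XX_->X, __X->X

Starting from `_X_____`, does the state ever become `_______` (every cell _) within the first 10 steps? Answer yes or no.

no

XX_____
_X____X
XX___XX
_X__X__
XX_XX__
_XX_X_X
X_XXXXX
XX_____  (repeats step 1; period 7)
step 10: XX___XX
step 10 is XX___XX, still not uniform _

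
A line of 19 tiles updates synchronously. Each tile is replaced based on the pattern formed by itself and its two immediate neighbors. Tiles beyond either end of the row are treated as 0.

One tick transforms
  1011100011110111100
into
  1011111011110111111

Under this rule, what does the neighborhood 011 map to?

At position 2 the neighborhood is 011; the next row has 1 there.

1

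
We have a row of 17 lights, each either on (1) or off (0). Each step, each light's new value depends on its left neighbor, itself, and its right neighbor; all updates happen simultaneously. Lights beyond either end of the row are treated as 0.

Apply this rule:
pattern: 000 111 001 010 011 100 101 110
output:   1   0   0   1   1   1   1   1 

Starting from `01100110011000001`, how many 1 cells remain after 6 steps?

13

01110111011111101
01011101110000111
01110111011110101
01011101110011111
01110111011010001
01011101111111101
count of 1: 13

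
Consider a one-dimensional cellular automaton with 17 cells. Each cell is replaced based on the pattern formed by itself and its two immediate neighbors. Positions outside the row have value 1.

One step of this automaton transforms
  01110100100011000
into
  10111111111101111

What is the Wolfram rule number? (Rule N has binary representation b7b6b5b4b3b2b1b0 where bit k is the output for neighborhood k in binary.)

247

position 2: 111 → 1  (bit 7 = 1)
position 3: 110 → 1  (bit 6 = 1)
position 0: 101 → 1  (bit 5 = 1)
position 6: 100 → 1  (bit 4 = 1)
position 1: 011 → 0  (bit 3 = 0)
position 5: 010 → 1  (bit 2 = 1)
position 7: 001 → 1  (bit 1 = 1)
position 10: 000 → 1  (bit 0 = 1)
bits b7..b0 = 11110111 = 247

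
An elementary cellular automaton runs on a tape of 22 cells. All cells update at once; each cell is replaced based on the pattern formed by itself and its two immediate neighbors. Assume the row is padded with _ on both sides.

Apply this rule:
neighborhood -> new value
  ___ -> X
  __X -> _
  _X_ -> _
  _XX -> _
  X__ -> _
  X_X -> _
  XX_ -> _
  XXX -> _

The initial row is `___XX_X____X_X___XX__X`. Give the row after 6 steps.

XX______XX_____X______
___XXXX____XXX___XXXXX
XX______XX_____X______  (repeats step 1; period 2)
step 6: ___XXXX____XXX___XXXXX

___XXXX____XXX___XXXXX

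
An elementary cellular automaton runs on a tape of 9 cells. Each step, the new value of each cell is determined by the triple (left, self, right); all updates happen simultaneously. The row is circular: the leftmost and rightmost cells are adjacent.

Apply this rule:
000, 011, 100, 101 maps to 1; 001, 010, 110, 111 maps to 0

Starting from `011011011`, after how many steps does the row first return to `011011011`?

3

110110110
101101101
011011011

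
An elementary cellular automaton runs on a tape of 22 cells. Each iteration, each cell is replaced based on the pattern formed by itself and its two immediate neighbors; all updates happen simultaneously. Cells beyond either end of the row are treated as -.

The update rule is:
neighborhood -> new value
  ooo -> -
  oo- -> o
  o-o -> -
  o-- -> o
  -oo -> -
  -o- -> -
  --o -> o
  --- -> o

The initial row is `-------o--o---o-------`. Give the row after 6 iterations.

ooooooo-oo-ooo-ooooooo
------o--o---o-------o
oooooo-oo-ooo-ooooooo-
-----o--o---o-------oo
ooooo-oo-ooo-ooooooo-o
----o--o---o-------o--

----o--o---o-------o--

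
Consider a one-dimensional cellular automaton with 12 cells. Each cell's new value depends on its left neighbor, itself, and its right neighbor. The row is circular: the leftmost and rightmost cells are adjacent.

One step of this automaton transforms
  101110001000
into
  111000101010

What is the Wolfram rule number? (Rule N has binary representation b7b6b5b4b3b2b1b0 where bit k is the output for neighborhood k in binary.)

45

position 3: 111 → 0  (bit 7 = 0)
position 4: 110 → 0  (bit 6 = 0)
position 1: 101 → 1  (bit 5 = 1)
position 5: 100 → 0  (bit 4 = 0)
position 2: 011 → 1  (bit 3 = 1)
position 0: 010 → 1  (bit 2 = 1)
position 7: 001 → 0  (bit 1 = 0)
position 6: 000 → 1  (bit 0 = 1)
bits b7..b0 = 00101101 = 45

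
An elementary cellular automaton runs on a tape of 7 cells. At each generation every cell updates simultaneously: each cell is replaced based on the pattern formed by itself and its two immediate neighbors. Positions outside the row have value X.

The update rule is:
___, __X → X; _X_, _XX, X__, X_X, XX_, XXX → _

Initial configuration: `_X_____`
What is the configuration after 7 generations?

generation 1: ___XXXX
generation 2: _XX____
generation 3: ____XXX
generation 4: _XXX___
generation 5: _____XX
generation 6: _XXXX__
generation 7: ______X

______X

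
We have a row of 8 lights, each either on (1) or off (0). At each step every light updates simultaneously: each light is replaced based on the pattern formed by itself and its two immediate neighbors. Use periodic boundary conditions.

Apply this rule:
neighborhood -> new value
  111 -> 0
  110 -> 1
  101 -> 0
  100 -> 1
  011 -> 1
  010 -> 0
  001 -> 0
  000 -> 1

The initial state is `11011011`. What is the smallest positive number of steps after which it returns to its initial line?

24

step 1: 01011010
step 2: 00011001
step 3: 11011100
step 4: 11010110
step 5: 11000110
step 6: 11110110
step 7: 10010110
step 8: 01000110
step 9: 00110111
step 10: 10110101
step 11: 10110001
step 12: 10111101
step 13: 10100101
step 14: 10010001
step 15: 11001101
step 16: 01101101
step 17: 01101100
step 18: 01101111
step 19: 01101001
step 20: 01100100
step 21: 01110011
step 22: 01011011
step 23: 00011011
step 24: 11011011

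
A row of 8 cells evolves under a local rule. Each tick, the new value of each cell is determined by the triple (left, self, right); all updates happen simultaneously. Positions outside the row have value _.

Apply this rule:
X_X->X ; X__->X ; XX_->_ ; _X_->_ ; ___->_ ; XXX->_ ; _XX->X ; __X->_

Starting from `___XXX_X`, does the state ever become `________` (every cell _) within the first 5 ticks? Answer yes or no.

___X__X_
____X__X
_____X__
______X_
_______X
tick 5 is _______X, still not uniform _

no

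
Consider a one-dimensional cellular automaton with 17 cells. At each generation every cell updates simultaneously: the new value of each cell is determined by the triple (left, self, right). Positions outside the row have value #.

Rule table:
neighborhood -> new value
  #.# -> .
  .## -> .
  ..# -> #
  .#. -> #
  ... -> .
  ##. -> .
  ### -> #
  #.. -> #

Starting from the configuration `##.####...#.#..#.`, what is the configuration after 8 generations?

........#.#..#.##

generation 1: #...##.#.##.####.
generation 2: .#.#...#.....##..
generation 3: .#.##.###...#..##
generation 4: .#.....#.#.####.#
generation 5: .##...##.#..##...
generation 6: ...#.#...###..#.#
generation 7: #.##.##.#.#.###..
generation 8: ........#.#..#.##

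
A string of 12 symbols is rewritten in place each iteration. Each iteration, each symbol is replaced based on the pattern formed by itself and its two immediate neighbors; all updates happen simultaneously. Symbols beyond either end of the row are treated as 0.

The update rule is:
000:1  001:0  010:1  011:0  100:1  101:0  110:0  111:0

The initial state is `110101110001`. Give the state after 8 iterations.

111100000001

000100001101
110111100001
000000011101
111111000001
000000111101
111110000001
000001111101
111100000001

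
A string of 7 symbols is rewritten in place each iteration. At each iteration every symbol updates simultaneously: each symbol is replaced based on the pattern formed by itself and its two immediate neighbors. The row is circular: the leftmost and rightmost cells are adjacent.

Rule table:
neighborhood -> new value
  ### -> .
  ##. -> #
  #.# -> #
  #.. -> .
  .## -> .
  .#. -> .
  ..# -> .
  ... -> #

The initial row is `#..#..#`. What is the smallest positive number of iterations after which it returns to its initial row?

#......
..####.
#....#.
..##..#
...#...
##...##
.#.#...
..#..##
......#
.####..
....#.#
.##..#.
..#....
#...###
#.#....
.#..##.
.....#.
####...
...#.#.
##..#..
.#.....
...####
.#....#
#..##..
....#..
###...#
..#.#..
#..#..#

28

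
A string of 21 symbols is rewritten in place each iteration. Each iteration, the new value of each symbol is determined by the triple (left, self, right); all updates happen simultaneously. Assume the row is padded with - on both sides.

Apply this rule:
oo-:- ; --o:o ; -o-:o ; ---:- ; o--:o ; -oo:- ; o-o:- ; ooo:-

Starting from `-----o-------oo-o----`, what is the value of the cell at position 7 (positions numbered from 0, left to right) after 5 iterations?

-

----ooo-----o---oo---
---o---o---ooo-o--o--
--ooo-ooo-o----ooooo-
-o--------oo--o-----o
ooo------o--oooo---oo
position 7 holds -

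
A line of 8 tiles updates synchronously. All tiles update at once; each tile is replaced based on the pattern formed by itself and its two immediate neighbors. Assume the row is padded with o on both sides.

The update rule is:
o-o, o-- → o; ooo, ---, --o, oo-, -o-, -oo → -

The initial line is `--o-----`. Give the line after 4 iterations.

o--o----
-o--o---
o-o--o--
-o-o--o-

-o-o--o-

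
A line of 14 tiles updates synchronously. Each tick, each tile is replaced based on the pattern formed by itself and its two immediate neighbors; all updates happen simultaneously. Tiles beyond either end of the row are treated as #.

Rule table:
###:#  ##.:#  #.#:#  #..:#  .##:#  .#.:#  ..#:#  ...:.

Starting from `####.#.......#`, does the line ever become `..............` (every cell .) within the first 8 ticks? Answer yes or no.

no

tick 1: #######.....##
tick 2: ########...###
tick 3: #########.####
tick 4: ##############
tick 5: ##############  (fixed point — unchanged through tick 8)
tick 8 is ##############, still not uniform .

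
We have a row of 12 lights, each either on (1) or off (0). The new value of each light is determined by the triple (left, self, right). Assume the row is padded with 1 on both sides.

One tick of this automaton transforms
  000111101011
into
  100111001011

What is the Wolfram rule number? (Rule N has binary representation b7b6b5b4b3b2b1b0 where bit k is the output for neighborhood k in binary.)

156

position 4: 111 → 1  (bit 7 = 1)
position 6: 110 → 0  (bit 6 = 0)
position 7: 101 → 0  (bit 5 = 0)
position 0: 100 → 1  (bit 4 = 1)
position 3: 011 → 1  (bit 3 = 1)
position 8: 010 → 1  (bit 2 = 1)
position 2: 001 → 0  (bit 1 = 0)
position 1: 000 → 0  (bit 0 = 0)
bits b7..b0 = 10011100 = 156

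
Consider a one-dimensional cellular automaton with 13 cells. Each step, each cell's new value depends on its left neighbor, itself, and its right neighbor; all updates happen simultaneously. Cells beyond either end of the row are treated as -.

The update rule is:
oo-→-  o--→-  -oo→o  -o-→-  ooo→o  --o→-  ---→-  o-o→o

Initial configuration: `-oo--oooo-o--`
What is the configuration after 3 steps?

-----o-o-----

step 1: -o---ooo-o---
step 2: -----oo-o----
step 3: -----o-o-----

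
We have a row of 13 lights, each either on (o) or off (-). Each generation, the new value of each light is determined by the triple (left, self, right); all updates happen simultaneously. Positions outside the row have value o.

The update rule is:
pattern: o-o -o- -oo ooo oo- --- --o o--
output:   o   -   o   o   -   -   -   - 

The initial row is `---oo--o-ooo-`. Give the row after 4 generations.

---o----ooo-o
--------oo-oo
--------o-ooo
---------oooo

---------oooo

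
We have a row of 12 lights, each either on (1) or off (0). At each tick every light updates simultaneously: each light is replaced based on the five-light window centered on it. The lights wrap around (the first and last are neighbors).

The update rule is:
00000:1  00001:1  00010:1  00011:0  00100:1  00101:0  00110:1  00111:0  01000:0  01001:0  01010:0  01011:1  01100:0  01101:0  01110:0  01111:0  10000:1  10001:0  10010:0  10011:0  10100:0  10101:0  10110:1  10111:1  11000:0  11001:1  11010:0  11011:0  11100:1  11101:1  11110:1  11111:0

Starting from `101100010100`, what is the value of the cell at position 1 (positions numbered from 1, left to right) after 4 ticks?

0

tick 1: 011000100000
tick 2: 010001101111
tick 3: 000001001011
tick 4: 011111000110
position 1 holds 0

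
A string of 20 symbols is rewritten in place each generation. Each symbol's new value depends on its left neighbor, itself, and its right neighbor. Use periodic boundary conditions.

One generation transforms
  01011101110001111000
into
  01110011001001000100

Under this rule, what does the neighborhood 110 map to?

At position 5 the neighborhood is 110; the next row has 0 there.

0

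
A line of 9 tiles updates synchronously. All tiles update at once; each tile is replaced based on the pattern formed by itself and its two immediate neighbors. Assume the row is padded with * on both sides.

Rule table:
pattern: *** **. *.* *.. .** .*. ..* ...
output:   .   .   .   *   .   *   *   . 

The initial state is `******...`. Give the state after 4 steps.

step 1: ......*.*
step 2: *....**..
step 3: .*..*..**
step 4: .******..

.******..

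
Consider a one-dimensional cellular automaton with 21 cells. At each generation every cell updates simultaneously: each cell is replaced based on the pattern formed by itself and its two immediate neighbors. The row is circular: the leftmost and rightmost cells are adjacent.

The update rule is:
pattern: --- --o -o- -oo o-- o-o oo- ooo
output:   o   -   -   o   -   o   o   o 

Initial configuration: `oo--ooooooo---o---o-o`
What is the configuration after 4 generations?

oo--ooooooo-o---o--oo
oo--oooooooo--o----oo
oo--oooooooo----oo-oo
oo--oooooooo-oo-ooooo

oo--oooooooo-oo-ooooo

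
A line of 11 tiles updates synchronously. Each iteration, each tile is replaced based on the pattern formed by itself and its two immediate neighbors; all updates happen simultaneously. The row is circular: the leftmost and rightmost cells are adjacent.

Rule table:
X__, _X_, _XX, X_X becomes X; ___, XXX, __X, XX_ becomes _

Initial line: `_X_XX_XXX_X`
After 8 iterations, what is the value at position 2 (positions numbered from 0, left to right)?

XXXX_XX__XX
____XX_X_X_
____X_XXXXX
X___XXX____
XX__X__X___
X_X_XX_XX__
XXXXX_XX_X_
X____XX_XXX
position 2 holds _

_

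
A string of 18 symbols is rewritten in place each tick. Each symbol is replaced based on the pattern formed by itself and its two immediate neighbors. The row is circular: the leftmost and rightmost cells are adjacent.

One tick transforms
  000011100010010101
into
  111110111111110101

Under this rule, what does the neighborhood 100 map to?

At position 0 the neighborhood is 100; the next row has 1 there.

1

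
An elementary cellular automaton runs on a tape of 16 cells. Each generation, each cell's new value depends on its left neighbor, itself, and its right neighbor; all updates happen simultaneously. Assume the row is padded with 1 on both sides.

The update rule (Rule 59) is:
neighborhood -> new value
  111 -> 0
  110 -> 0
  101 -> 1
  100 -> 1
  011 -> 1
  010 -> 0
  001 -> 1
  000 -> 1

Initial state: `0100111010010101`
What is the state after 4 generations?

generation 1: 1011100101101011
generation 2: 0110011011010110
generation 3: 1101110110101101
generation 4: 0011001101011011

0011001101011011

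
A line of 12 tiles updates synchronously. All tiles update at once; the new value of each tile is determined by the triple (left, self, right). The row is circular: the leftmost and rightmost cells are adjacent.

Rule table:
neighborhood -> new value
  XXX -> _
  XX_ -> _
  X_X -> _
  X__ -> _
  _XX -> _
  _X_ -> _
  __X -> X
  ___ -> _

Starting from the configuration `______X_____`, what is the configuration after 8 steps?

step 1: _____X______
step 2: ____X_______
step 3: ___X________
step 4: __X_________
step 5: _X__________
step 6: X___________
step 7: ___________X
step 8: __________X_

__________X_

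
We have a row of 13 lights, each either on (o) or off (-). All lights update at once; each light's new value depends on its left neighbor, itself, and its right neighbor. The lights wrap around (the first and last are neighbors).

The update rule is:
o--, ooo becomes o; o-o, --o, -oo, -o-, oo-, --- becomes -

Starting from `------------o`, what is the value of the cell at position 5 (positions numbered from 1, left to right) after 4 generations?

-

o------------
-o-----------
--o----------
---o---------
position 5 holds -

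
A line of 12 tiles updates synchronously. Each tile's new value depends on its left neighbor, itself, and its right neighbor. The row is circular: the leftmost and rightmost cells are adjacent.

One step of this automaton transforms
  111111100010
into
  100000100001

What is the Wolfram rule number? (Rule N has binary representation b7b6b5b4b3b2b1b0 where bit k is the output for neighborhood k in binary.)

104

position 1: 111 → 0  (bit 7 = 0)
position 6: 110 → 1  (bit 6 = 1)
position 11: 101 → 1  (bit 5 = 1)
position 7: 100 → 0  (bit 4 = 0)
position 0: 011 → 1  (bit 3 = 1)
position 10: 010 → 0  (bit 2 = 0)
position 9: 001 → 0  (bit 1 = 0)
position 8: 000 → 0  (bit 0 = 0)
bits b7..b0 = 01101000 = 104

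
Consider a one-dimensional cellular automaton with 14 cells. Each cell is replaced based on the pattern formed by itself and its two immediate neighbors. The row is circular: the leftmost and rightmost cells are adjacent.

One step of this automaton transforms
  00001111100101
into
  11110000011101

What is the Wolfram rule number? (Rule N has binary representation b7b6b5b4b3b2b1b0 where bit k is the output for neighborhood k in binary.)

position 5: 111 → 0  (bit 7 = 0)
position 8: 110 → 0  (bit 6 = 0)
position 12: 101 → 0  (bit 5 = 0)
position 0: 100 → 1  (bit 4 = 1)
position 4: 011 → 0  (bit 3 = 0)
position 11: 010 → 1  (bit 2 = 1)
position 3: 001 → 1  (bit 1 = 1)
position 1: 000 → 1  (bit 0 = 1)
bits b7..b0 = 00010111 = 23

23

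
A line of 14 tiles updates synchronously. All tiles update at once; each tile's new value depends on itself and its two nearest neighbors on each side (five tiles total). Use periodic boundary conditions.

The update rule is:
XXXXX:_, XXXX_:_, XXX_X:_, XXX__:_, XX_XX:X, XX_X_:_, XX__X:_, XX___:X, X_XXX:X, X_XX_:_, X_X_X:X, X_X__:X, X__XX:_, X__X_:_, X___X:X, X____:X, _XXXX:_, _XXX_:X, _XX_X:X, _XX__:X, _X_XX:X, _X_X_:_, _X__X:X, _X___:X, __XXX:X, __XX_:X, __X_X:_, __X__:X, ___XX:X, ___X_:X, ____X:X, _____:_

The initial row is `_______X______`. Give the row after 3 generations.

_____XXXXX____
___XXX____XX__
_XXXX_XXXXXXXX

_XXXX_XXXXXXXX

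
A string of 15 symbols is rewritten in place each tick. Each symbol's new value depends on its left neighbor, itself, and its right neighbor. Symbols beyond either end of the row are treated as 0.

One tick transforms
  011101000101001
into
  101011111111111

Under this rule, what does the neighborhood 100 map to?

At position 6 the neighborhood is 100; the next row has 1 there.

1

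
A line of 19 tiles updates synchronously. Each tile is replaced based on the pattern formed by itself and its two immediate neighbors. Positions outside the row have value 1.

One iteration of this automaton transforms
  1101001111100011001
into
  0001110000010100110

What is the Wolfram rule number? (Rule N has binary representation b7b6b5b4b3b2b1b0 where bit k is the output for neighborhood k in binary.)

22

position 0: 111 → 0  (bit 7 = 0)
position 1: 110 → 0  (bit 6 = 0)
position 2: 101 → 0  (bit 5 = 0)
position 4: 100 → 1  (bit 4 = 1)
position 6: 011 → 0  (bit 3 = 0)
position 3: 010 → 1  (bit 2 = 1)
position 5: 001 → 1  (bit 1 = 1)
position 12: 000 → 0  (bit 0 = 0)
bits b7..b0 = 00010110 = 22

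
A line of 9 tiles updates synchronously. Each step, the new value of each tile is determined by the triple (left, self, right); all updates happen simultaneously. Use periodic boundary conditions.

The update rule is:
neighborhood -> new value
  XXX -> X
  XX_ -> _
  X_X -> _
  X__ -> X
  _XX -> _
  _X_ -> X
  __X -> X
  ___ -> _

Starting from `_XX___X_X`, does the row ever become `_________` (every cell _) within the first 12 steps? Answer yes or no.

no

___X_XX_X
X_XX____X
____X__X_
___XXXXXX
X_X_XXXX_
X_X__XX__
X_XXX__XX
___X_XX_X  (repeats step 1; period 7)
step 12: X_X_XXXX_
step 12 is X_X_XXXX_, still not uniform _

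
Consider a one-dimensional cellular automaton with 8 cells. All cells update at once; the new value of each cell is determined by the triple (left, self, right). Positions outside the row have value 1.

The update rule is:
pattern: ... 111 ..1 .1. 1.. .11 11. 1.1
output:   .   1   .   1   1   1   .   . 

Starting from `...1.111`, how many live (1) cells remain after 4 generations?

5

1..1.111
.1.1.111
.1.1.111  (fixed point — unchanged through generation 4)
count of 1: 5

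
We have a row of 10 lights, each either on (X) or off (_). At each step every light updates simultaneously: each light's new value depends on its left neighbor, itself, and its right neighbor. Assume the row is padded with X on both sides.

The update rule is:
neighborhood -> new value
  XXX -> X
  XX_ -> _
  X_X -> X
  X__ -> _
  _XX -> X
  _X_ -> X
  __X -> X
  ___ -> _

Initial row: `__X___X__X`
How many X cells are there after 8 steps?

9

_XX__XX_XX
XX__XX_XXX
X__XX_XXXX
__XX_XXXXX
_XX_XXXXXX
XX_XXXXXXX
X_XXXXXXXX
_XXXXXXXXX
count of X: 9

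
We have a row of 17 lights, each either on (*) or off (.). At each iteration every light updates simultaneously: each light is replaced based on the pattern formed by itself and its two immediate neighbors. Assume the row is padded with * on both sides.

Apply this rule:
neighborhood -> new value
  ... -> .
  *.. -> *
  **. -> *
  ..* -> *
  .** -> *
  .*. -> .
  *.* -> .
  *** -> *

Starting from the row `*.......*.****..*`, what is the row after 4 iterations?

****..***********

iteration 1: **.....*..*******
iteration 2: ***...*.*********
iteration 3: ****.*..*********
iteration 4: ****..***********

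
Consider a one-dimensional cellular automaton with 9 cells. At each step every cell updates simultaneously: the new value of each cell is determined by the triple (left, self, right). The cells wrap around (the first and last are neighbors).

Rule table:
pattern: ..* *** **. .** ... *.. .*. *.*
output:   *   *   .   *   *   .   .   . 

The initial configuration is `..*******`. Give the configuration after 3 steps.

******..*

.*******.
*******..
******..*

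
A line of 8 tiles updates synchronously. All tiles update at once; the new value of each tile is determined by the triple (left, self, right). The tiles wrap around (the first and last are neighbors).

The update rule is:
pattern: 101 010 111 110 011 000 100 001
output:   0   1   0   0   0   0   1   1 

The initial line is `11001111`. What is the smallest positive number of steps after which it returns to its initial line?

step 1: 00110000
step 2: 01001000
step 3: 11111100
step 4: 00000011
step 5: 10000100
step 6: 11001111

6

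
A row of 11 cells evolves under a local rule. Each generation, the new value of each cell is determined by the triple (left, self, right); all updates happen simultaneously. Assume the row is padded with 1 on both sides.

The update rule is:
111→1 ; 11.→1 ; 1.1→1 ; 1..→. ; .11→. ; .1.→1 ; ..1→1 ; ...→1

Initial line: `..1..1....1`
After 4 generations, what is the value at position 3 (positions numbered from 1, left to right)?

1

generation 1: .11.11.111.
generation 2: 1.11.11.111
generation 3: 11.11.11.11
generation 4: 111.11.11.1
position 3 holds 1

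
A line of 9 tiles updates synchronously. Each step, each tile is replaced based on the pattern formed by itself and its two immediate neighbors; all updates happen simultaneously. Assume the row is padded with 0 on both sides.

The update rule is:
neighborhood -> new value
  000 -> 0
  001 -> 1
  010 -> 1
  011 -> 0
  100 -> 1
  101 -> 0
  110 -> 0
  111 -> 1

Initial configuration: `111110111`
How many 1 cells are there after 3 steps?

011100010
101010111
101010010
count of 1: 4

4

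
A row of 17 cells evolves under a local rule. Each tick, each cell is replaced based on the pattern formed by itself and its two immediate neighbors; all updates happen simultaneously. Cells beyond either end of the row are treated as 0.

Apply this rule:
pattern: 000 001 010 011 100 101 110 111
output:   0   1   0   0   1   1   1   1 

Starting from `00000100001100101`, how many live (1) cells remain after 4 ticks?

10

00001010010111010
00010101101011101
00101010110101110
01010101011010111
count of 1: 10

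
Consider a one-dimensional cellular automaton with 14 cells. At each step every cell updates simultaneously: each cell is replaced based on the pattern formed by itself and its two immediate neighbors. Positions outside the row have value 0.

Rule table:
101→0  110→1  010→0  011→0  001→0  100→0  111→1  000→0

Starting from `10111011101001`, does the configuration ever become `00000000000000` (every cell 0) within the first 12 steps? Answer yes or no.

yes

step 1: 00011001100000
step 2: 00001000100000
step 3: 00000000000000
all cells are 0 at step 3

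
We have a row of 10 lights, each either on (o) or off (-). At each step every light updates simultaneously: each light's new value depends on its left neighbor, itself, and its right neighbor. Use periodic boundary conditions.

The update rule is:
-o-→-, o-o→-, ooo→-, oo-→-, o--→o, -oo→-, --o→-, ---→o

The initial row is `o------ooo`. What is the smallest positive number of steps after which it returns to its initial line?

20

step 1: -ooooo----
step 2: ------oooo
step 3: ooooo-----
step 4: -----oooo-
step 5: oooo-----o
step 6: ----oooo--
step 7: ooo-----oo
step 8: ---oooo---
step 9: oo-----ooo
step 10: --oooo----
step 11: o-----oooo
step 12: -oooo-----
step 13: -----ooooo
step 14: oooo------
step 15: ----ooooo-
step 16: ooo------o
step 17: ---ooooo--
step 18: oo------oo
step 19: --ooooo---
step 20: o------ooo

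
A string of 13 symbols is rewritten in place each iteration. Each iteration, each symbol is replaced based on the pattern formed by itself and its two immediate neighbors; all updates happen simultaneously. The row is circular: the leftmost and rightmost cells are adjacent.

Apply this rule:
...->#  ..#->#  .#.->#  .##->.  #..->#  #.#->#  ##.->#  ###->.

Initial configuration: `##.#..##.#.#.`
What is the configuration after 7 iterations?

.#####.######
#....##.....#
#####.######.
....##.....##
####.######.#
...##.....##.
###.######.##

###.######.##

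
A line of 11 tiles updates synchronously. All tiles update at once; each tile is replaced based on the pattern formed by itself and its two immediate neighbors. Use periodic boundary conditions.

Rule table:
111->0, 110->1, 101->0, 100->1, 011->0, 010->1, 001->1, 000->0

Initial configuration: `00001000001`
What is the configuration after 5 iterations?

01111011010

10011100011
11100110100
00111010111
11001010001
01111011010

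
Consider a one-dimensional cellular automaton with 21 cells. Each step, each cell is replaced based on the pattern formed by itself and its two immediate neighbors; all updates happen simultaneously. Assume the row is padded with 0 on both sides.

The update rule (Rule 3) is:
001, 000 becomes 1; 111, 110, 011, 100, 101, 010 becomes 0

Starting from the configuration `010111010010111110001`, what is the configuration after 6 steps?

100000000100000000110
001111111001111111000
110000000010000000011
000111111100111111100
111000000001000000001
000011111110011111110

000011111110011111110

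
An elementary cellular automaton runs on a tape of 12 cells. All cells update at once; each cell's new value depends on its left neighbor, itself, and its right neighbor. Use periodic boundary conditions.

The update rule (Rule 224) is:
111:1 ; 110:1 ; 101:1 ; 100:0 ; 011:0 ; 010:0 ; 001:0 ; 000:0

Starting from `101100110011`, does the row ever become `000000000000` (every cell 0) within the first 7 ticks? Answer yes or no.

yes

110100010001
111000000000
011000000000
001000000000
000000000000
all cells are 0 at tick 5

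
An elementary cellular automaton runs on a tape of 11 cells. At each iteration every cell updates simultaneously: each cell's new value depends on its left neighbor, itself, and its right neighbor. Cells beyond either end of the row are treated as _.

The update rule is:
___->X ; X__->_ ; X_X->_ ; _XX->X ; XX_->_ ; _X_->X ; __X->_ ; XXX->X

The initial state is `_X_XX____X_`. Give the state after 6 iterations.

_X_X__X__X_

_X_X__XX_X_
_X_X__X__X_
_X_X__X__X_  (fixed point — unchanged through iteration 6)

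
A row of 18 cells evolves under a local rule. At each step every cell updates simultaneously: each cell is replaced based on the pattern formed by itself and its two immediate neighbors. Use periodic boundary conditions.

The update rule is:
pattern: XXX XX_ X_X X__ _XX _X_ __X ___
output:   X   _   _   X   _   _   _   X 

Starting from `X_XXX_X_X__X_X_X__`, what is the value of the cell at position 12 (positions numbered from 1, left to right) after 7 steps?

___X_____X______X_
XX__XXXX__XXXXX__X
X_X__XX_X__XXX_X__
___X_____X__X___X_
XX__XXXX__X__XX__X
X_X__XX_X__X___X__
___X_____X__XX__X_
position 12 holds _

_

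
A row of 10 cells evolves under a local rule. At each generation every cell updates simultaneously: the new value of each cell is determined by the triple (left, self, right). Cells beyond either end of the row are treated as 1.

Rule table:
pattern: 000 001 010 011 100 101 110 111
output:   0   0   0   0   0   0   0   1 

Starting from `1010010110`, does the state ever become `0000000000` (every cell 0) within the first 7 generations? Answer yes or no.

yes

0000000000
all cells are 0 at generation 1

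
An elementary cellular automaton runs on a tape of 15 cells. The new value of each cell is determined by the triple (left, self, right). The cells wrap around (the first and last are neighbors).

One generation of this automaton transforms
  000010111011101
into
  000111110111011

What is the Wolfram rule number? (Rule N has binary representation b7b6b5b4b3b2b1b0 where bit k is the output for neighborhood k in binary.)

174

position 7: 111 → 1  (bit 7 = 1)
position 8: 110 → 0  (bit 6 = 0)
position 5: 101 → 1  (bit 5 = 1)
position 0: 100 → 0  (bit 4 = 0)
position 6: 011 → 1  (bit 3 = 1)
position 4: 010 → 1  (bit 2 = 1)
position 3: 001 → 1  (bit 1 = 1)
position 1: 000 → 0  (bit 0 = 0)
bits b7..b0 = 10101110 = 174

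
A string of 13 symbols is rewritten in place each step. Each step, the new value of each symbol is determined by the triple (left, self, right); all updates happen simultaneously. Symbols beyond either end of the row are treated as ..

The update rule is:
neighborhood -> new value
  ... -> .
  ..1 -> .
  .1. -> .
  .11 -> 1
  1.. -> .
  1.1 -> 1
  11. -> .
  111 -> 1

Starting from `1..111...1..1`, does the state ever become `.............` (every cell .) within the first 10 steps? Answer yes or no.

yes

...11........
...1.........
.............
all cells are . at step 3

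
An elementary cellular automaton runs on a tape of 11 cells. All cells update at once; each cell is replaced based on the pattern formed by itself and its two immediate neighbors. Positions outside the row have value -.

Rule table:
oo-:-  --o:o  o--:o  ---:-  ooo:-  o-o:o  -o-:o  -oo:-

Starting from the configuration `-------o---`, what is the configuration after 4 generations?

---o---o---

------ooo--
-----o---o-
----ooo-ooo
---o---o---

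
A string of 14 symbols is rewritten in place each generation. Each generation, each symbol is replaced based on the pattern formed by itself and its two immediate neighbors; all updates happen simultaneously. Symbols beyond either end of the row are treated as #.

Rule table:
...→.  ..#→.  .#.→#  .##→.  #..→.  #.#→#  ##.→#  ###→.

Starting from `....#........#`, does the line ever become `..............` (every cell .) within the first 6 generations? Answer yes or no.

no

generation 1: ....#.........
generation 2: ....#.........  (fixed point — unchanged through generation 6)
generation 6 is ....#........., still not uniform .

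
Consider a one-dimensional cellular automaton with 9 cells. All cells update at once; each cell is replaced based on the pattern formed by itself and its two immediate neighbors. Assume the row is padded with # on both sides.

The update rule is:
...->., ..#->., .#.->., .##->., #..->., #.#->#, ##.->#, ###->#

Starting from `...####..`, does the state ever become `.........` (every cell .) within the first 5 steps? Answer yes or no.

....###..
.....##..
......#..
.........
all cells are . at step 4

yes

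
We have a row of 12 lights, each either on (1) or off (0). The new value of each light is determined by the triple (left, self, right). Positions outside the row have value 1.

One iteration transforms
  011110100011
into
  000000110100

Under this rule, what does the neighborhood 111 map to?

0

At position 2 the neighborhood is 111; the next row has 0 there.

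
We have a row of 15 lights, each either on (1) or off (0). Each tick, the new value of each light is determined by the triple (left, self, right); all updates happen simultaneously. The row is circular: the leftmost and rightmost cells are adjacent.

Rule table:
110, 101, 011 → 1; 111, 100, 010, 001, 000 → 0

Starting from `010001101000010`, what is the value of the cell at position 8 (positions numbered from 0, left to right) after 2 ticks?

000001110000000
000001010000000
position 8 holds 0

0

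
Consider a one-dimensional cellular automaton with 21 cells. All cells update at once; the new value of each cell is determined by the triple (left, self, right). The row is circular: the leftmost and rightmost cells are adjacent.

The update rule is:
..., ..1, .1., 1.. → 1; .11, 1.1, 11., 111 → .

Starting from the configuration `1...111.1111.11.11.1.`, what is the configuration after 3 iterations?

1111................1

1111...............1.
....1111111111111111.
1111................1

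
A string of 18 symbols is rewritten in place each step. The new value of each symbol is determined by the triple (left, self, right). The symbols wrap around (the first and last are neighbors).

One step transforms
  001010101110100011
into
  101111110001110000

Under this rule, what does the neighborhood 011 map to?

At position 8 the neighborhood is 011; the next row has 0 there.

0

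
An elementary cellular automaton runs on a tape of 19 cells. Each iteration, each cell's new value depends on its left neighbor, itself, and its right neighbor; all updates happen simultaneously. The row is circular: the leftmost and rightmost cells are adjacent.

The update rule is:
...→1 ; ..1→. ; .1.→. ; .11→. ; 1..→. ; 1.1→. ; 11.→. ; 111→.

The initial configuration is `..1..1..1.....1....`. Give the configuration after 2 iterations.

..1111111.....1....

1.........111...111
..1111111.....1....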